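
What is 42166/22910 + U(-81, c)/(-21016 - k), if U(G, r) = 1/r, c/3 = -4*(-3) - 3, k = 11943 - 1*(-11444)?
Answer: 871586092/473557995 ≈ 1.8405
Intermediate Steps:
k = 23387 (k = 11943 + 11444 = 23387)
c = 27 (c = 3*(-4*(-3) - 3) = 3*(12 - 3) = 3*9 = 27)
42166/22910 + U(-81, c)/(-21016 - k) = 42166/22910 + 1/(27*(-21016 - 1*23387)) = 42166*(1/22910) + 1/(27*(-21016 - 23387)) = 727/395 + (1/27)/(-44403) = 727/395 + (1/27)*(-1/44403) = 727/395 - 1/1198881 = 871586092/473557995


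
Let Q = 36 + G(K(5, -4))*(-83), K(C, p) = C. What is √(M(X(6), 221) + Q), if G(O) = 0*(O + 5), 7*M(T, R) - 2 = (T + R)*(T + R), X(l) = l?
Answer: √362481/7 ≈ 86.009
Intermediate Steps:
M(T, R) = 2/7 + (R + T)²/7 (M(T, R) = 2/7 + ((T + R)*(T + R))/7 = 2/7 + ((R + T)*(R + T))/7 = 2/7 + (R + T)²/7)
G(O) = 0 (G(O) = 0*(5 + O) = 0)
Q = 36 (Q = 36 + 0*(-83) = 36 + 0 = 36)
√(M(X(6), 221) + Q) = √((2/7 + (221 + 6)²/7) + 36) = √((2/7 + (⅐)*227²) + 36) = √((2/7 + (⅐)*51529) + 36) = √((2/7 + 51529/7) + 36) = √(51531/7 + 36) = √(51783/7) = √362481/7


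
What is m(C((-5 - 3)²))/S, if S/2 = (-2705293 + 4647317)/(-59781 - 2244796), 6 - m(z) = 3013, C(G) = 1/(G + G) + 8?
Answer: 6929863039/3884048 ≈ 1784.2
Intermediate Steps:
C(G) = 8 + 1/(2*G) (C(G) = 1/(2*G) + 8 = 8 + 1/(2*G))
m(z) = -3007 (m(z) = 6 - 1*3013 = 6 - 3013 = -3007)
S = -3884048/2304577 (S = 2*((-2705293 + 4647317)/(-59781 - 2244796)) = 2*(1942024/(-2304577)) = 2*(1942024*(-1/2304577)) = 2*(-1942024/2304577) = -3884048/2304577 ≈ -1.6854)
m(C((-5 - 3)²))/S = -3007/(-3884048/2304577) = -3007*(-2304577/3884048) = 6929863039/3884048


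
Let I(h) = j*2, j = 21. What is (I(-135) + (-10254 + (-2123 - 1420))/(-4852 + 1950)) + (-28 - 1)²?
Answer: 2576263/2902 ≈ 887.75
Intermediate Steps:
I(h) = 42 (I(h) = 21*2 = 42)
(I(-135) + (-10254 + (-2123 - 1420))/(-4852 + 1950)) + (-28 - 1)² = (42 + (-10254 + (-2123 - 1420))/(-4852 + 1950)) + (-28 - 1)² = (42 + (-10254 - 3543)/(-2902)) + (-29)² = (42 - 13797*(-1/2902)) + 841 = (42 + 13797/2902) + 841 = 135681/2902 + 841 = 2576263/2902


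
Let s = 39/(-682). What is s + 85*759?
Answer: 43999191/682 ≈ 64515.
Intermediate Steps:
s = -39/682 (s = 39*(-1/682) = -39/682 ≈ -0.057185)
s + 85*759 = -39/682 + 85*759 = -39/682 + 64515 = 43999191/682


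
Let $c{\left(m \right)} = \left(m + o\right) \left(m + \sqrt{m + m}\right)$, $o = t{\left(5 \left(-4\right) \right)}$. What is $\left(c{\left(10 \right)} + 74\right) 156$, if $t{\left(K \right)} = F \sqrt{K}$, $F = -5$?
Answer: $27144 - 15600 i + \sqrt{5} \left(3120 - 15600 i\right) \approx 34121.0 - 50483.0 i$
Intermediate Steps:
$t{\left(K \right)} = - 5 \sqrt{K}$
$o = - 10 i \sqrt{5}$ ($o = - 5 \sqrt{5 \left(-4\right)} = - 5 \sqrt{-20} = - 5 \cdot 2 i \sqrt{5} = - 10 i \sqrt{5} \approx - 22.361 i$)
$c{\left(m \right)} = \left(m + \sqrt{2} \sqrt{m}\right) \left(m - 10 i \sqrt{5}\right)$ ($c{\left(m \right)} = \left(m - 10 i \sqrt{5}\right) \left(m + \sqrt{m + m}\right) = \left(m - 10 i \sqrt{5}\right) \left(m + \sqrt{2 m}\right) = \left(m - 10 i \sqrt{5}\right) \left(m + \sqrt{2} \sqrt{m}\right) = \left(m + \sqrt{2} \sqrt{m}\right) \left(m - 10 i \sqrt{5}\right)$)
$\left(c{\left(10 \right)} + 74\right) 156 = \left(\left(10^{2} + \sqrt{2} \cdot 10^{\frac{3}{2}} - 10 i 10 \sqrt{5} - 10 i \sqrt{10} \sqrt{10}\right) + 74\right) 156 = \left(\left(100 + \sqrt{2} \cdot 10 \sqrt{10} - 100 i \sqrt{5} - 100 i\right) + 74\right) 156 = \left(\left(100 + 20 \sqrt{5} - 100 i \sqrt{5} - 100 i\right) + 74\right) 156 = \left(\left(100 - 100 i + 20 \sqrt{5} - 100 i \sqrt{5}\right) + 74\right) 156 = \left(174 - 100 i + 20 \sqrt{5} - 100 i \sqrt{5}\right) 156 = 27144 - 15600 i + 3120 \sqrt{5} - 15600 i \sqrt{5}$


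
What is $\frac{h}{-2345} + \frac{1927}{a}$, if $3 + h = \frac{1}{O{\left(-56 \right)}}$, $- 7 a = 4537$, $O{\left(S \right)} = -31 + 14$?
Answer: $- \frac{537503061}{180867505} \approx -2.9718$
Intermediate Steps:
$O{\left(S \right)} = -17$
$a = - \frac{4537}{7}$ ($a = \left(- \frac{1}{7}\right) 4537 = - \frac{4537}{7} \approx -648.14$)
$h = - \frac{52}{17}$ ($h = -3 + \frac{1}{-17} = -3 - \frac{1}{17} = - \frac{52}{17} \approx -3.0588$)
$\frac{h}{-2345} + \frac{1927}{a} = - \frac{52}{17 \left(-2345\right)} + \frac{1927}{- \frac{4537}{7}} = \left(- \frac{52}{17}\right) \left(- \frac{1}{2345}\right) + 1927 \left(- \frac{7}{4537}\right) = \frac{52}{39865} - \frac{13489}{4537} = - \frac{537503061}{180867505}$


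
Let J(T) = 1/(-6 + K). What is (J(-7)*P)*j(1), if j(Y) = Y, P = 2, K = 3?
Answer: -⅔ ≈ -0.66667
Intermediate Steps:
J(T) = -⅓ (J(T) = 1/(-6 + 3) = 1/(-3) = -⅓)
(J(-7)*P)*j(1) = -⅓*2*1 = -⅔*1 = -⅔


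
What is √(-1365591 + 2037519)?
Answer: 2*√167982 ≈ 819.71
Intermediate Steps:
√(-1365591 + 2037519) = √671928 = 2*√167982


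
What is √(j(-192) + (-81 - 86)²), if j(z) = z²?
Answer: √64753 ≈ 254.47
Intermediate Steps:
√(j(-192) + (-81 - 86)²) = √((-192)² + (-81 - 86)²) = √(36864 + (-167)²) = √(36864 + 27889) = √64753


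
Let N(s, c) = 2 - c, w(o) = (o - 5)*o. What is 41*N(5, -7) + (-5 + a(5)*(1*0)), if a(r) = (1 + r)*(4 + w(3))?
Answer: 364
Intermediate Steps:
w(o) = o*(-5 + o) (w(o) = (-5 + o)*o = o*(-5 + o))
a(r) = -2 - 2*r (a(r) = (1 + r)*(4 + 3*(-5 + 3)) = (1 + r)*(4 + 3*(-2)) = (1 + r)*(4 - 6) = (1 + r)*(-2) = -2 - 2*r)
41*N(5, -7) + (-5 + a(5)*(1*0)) = 41*(2 - 1*(-7)) + (-5 + (-2 - 2*5)*(1*0)) = 41*(2 + 7) + (-5 + (-2 - 10)*0) = 41*9 + (-5 - 12*0) = 369 + (-5 + 0) = 369 - 5 = 364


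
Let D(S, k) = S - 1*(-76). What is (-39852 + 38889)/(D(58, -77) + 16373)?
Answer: -963/16507 ≈ -0.058339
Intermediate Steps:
D(S, k) = 76 + S (D(S, k) = S + 76 = 76 + S)
(-39852 + 38889)/(D(58, -77) + 16373) = (-39852 + 38889)/((76 + 58) + 16373) = -963/(134 + 16373) = -963/16507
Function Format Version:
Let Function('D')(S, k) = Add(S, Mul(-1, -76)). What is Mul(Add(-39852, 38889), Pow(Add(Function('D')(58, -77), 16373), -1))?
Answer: Rational(-963, 16507) ≈ -0.058339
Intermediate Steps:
Function('D')(S, k) = Add(76, S) (Function('D')(S, k) = Add(S, 76) = Add(76, S))
Mul(Add(-39852, 38889), Pow(Add(Function('D')(58, -77), 16373), -1)) = Mul(Add(-39852, 38889), Pow(Add(Add(76, 58), 16373), -1)) = Mul(-963, Pow(Add(134, 16373), -1)) = Mul(-963, Pow(16507, -1)) = Mul(-963, Rational(1, 16507)) = Rational(-963, 16507)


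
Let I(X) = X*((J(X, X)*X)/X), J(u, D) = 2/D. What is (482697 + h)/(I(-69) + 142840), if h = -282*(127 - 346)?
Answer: 181485/47614 ≈ 3.8116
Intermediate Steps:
h = 61758 (h = -282*(-219) = 61758)
I(X) = 2 (I(X) = X*(((2/X)*X)/X) = X*(2/X) = 2)
(482697 + h)/(I(-69) + 142840) = (482697 + 61758)/(2 + 142840) = 544455/142842 = 544455*(1/142842) = 181485/47614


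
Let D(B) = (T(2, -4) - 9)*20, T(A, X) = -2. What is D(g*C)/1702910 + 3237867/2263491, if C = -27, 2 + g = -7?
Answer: 1856329335/1297818673 ≈ 1.4303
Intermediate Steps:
g = -9 (g = -2 - 7 = -9)
D(B) = -220 (D(B) = (-2 - 9)*20 = -11*20 = -220)
D(g*C)/1702910 + 3237867/2263491 = -220/1702910 + 3237867/2263491 = -220*1/1702910 + 3237867*(1/2263491) = -2/15481 + 119921/83833 = 1856329335/1297818673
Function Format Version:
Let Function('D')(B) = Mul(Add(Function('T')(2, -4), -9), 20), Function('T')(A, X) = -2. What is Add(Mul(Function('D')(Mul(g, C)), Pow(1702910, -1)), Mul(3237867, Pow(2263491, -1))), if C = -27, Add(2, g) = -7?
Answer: Rational(1856329335, 1297818673) ≈ 1.4303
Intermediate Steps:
g = -9 (g = Add(-2, -7) = -9)
Function('D')(B) = -220 (Function('D')(B) = Mul(Add(-2, -9), 20) = Mul(-11, 20) = -220)
Add(Mul(Function('D')(Mul(g, C)), Pow(1702910, -1)), Mul(3237867, Pow(2263491, -1))) = Add(Mul(-220, Pow(1702910, -1)), Mul(3237867, Pow(2263491, -1))) = Add(Mul(-220, Rational(1, 1702910)), Mul(3237867, Rational(1, 2263491))) = Add(Rational(-2, 15481), Rational(119921, 83833)) = Rational(1856329335, 1297818673)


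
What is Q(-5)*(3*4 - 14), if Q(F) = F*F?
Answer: -50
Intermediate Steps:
Q(F) = F**2
Q(-5)*(3*4 - 14) = (-5)**2*(3*4 - 14) = 25*(12 - 14) = 25*(-2) = -50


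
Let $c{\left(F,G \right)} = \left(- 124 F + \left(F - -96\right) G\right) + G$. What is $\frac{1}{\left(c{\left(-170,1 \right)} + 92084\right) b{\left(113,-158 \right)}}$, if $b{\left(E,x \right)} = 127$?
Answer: $\frac{1}{14362557} \approx 6.9625 \cdot 10^{-8}$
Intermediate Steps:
$c{\left(F,G \right)} = G - 124 F + G \left(96 + F\right)$ ($c{\left(F,G \right)} = \left(- 124 F + \left(F + 96\right) G\right) + G = \left(- 124 F + \left(96 + F\right) G\right) + G = \left(- 124 F + G \left(96 + F\right)\right) + G = G - 124 F + G \left(96 + F\right)$)
$\frac{1}{\left(c{\left(-170,1 \right)} + 92084\right) b{\left(113,-158 \right)}} = \frac{1}{\left(\left(\left(-124\right) \left(-170\right) + 97 \cdot 1 - 170\right) + 92084\right) 127} = \frac{1}{\left(21080 + 97 - 170\right) + 92084} \cdot \frac{1}{127} = \frac{1}{21007 + 92084} \cdot \frac{1}{127} = \frac{1}{113091} \cdot \frac{1}{127} = \frac{1}{14362557}$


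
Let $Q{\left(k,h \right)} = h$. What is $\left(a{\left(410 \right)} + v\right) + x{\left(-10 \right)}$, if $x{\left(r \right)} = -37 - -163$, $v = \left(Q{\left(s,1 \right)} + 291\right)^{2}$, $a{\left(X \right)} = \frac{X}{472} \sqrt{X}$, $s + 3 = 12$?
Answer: $85390 + \frac{205 \sqrt{410}}{236} \approx 85408.0$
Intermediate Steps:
$s = 9$ ($s = -3 + 12 = 9$)
$a{\left(X \right)} = \frac{X^{\frac{3}{2}}}{472}$ ($a{\left(X \right)} = X \frac{1}{472} \sqrt{X} = \frac{X}{472} \sqrt{X} = \frac{X^{\frac{3}{2}}}{472}$)
$v = 85264$ ($v = \left(1 + 291\right)^{2} = 292^{2} = 85264$)
$x{\left(r \right)} = 126$ ($x{\left(r \right)} = -37 + 163 = 126$)
$\left(a{\left(410 \right)} + v\right) + x{\left(-10 \right)} = \left(\frac{410^{\frac{3}{2}}}{472} + 85264\right) + 126 = \left(\frac{410 \sqrt{410}}{472} + 85264\right) + 126 = \left(\frac{205 \sqrt{410}}{236} + 85264\right) + 126 = \left(85264 + \frac{205 \sqrt{410}}{236}\right) + 126 = 85390 + \frac{205 \sqrt{410}}{236}$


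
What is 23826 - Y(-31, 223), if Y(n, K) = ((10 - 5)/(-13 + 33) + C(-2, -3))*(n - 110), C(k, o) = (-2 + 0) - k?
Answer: 95445/4 ≈ 23861.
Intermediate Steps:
C(k, o) = -2 - k
Y(n, K) = -55/2 + n/4 (Y(n, K) = ((10 - 5)/(-13 + 33) + (-2 - 1*(-2)))*(n - 110) = (5/20 + (-2 + 2))*(-110 + n) = (5*(1/20) + 0)*(-110 + n) = (¼ + 0)*(-110 + n) = (-110 + n)/4 = -55/2 + n/4)
23826 - Y(-31, 223) = 23826 - (-55/2 + (¼)*(-31)) = 23826 - (-55/2 - 31/4) = 23826 - 1*(-141/4) = 23826 + 141/4 = 95445/4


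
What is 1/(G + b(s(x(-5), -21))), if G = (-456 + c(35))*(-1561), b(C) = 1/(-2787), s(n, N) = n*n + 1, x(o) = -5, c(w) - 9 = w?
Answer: 2787/1792408883 ≈ 1.5549e-6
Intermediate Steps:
c(w) = 9 + w
s(n, N) = 1 + n**2 (s(n, N) = n**2 + 1 = 1 + n**2)
b(C) = -1/2787
G = 643132 (G = (-456 + (9 + 35))*(-1561) = (-456 + 44)*(-1561) = -412*(-1561) = 643132)
1/(G + b(s(x(-5), -21))) = 1/(643132 - 1/2787) = 1/(1792408883/2787) = 2787/1792408883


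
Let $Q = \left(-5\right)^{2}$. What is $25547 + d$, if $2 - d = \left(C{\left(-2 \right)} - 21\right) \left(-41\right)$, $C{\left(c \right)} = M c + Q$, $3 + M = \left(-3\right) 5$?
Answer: $27189$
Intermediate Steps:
$Q = 25$
$M = -18$ ($M = -3 - 15 = -18$)
$C{\left(c \right)} = 25 - 18 c$ ($C{\left(c \right)} = - 18 c + 25 = 25 - 18 c$)
$d = 1642$ ($d = 2 - \left(\left(25 - -36\right) - 21\right) \left(-41\right) = 2 - \left(\left(25 + 36\right) - 21\right) \left(-41\right) = 2 - \left(61 - 21\right) \left(-41\right) = 2 - 40 \left(-41\right) = 2 - -1640 = 2 + 1640 = 1642$)
$25547 + d = 25547 + 1642 = 27189$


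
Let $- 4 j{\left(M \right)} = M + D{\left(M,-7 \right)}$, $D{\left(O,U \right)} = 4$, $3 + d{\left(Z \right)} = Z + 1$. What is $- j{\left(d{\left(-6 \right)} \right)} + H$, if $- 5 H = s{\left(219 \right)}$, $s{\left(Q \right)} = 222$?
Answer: $- \frac{227}{5} \approx -45.4$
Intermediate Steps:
$d{\left(Z \right)} = -2 + Z$ ($d{\left(Z \right)} = -3 + \left(Z + 1\right) = -3 + \left(1 + Z\right) = -2 + Z$)
$H = - \frac{222}{5}$ ($H = \left(- \frac{1}{5}\right) 222 = - \frac{222}{5} \approx -44.4$)
$j{\left(M \right)} = -1 - \frac{M}{4}$ ($j{\left(M \right)} = - \frac{M + 4}{4} = - \frac{4 + M}{4} = -1 - \frac{M}{4}$)
$- j{\left(d{\left(-6 \right)} \right)} + H = - (-1 - \frac{-2 - 6}{4}) - \frac{222}{5} = - (-1 - -2) - \frac{222}{5} = - (-1 + 2) - \frac{222}{5} = \left(-1\right) 1 - \frac{222}{5} = -1 - \frac{222}{5} = - \frac{227}{5}$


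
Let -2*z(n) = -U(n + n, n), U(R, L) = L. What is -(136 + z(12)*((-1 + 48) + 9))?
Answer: -472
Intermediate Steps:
z(n) = n/2 (z(n) = -(-1)*n/2 = n/2)
-(136 + z(12)*((-1 + 48) + 9)) = -(136 + ((1/2)*12)*((-1 + 48) + 9)) = -(136 + 6*(47 + 9)) = -(136 + 6*56) = -(136 + 336) = -1*472 = -472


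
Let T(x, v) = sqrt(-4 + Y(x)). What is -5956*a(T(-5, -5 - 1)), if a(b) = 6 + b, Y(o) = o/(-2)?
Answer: -35736 - 2978*I*sqrt(6) ≈ -35736.0 - 7294.6*I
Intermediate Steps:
Y(o) = -o/2 (Y(o) = o*(-1/2) = -o/2)
T(x, v) = sqrt(-4 - x/2)
-5956*a(T(-5, -5 - 1)) = -5956*(6 + sqrt(-16 - 2*(-5))/2) = -5956*(6 + sqrt(-16 + 10)/2) = -5956*(6 + sqrt(-6)/2) = -5956*(6 + (I*sqrt(6))/2) = -5956*(6 + I*sqrt(6)/2) = -35736 - 2978*I*sqrt(6)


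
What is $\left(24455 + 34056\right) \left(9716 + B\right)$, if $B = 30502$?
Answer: $2353195398$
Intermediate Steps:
$\left(24455 + 34056\right) \left(9716 + B\right) = \left(24455 + 34056\right) \left(9716 + 30502\right) = 58511 \cdot 40218 = 2353195398$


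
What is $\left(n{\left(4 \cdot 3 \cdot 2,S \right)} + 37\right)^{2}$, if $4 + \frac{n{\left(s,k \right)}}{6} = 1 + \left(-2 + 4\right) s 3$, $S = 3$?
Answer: $779689$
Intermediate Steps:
$n{\left(s,k \right)} = -18 + 36 s$ ($n{\left(s,k \right)} = -24 + 6 \left(1 + \left(-2 + 4\right) s 3\right) = -24 + 6 \left(1 + 2 s 3\right) = -24 + 6 \left(1 + 6 s\right) = -24 + \left(6 + 36 s\right) = -18 + 36 s$)
$\left(n{\left(4 \cdot 3 \cdot 2,S \right)} + 37\right)^{2} = \left(\left(-18 + 36 \cdot 4 \cdot 3 \cdot 2\right) + 37\right)^{2} = \left(\left(-18 + 36 \cdot 12 \cdot 2\right) + 37\right)^{2} = \left(\left(-18 + 36 \cdot 24\right) + 37\right)^{2} = \left(\left(-18 + 864\right) + 37\right)^{2} = \left(846 + 37\right)^{2} = 883^{2} = 779689$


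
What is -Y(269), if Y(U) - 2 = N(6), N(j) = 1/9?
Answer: -19/9 ≈ -2.1111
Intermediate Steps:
N(j) = ⅑
Y(U) = 19/9 (Y(U) = 2 + ⅑ = 19/9)
-Y(269) = -1*19/9 = -19/9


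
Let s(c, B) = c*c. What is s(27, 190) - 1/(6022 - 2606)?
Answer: 2490263/3416 ≈ 729.00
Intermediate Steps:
s(c, B) = c²
s(27, 190) - 1/(6022 - 2606) = 27² - 1/(6022 - 2606) = 729 - 1/3416 = 2490263/3416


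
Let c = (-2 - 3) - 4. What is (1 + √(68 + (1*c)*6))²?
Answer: (1 + √14)² ≈ 22.483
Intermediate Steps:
c = -9 (c = -5 - 4 = -9)
(1 + √(68 + (1*c)*6))² = (1 + √(68 + (1*(-9))*6))² = (1 + √(68 - 9*6))² = (1 + √(68 - 54))² = (1 + √14)²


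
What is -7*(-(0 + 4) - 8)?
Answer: 84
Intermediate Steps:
-7*(-(0 + 4) - 8) = -7*(-1*4 - 8) = -7*(-4 - 8) = -7*(-12) = 84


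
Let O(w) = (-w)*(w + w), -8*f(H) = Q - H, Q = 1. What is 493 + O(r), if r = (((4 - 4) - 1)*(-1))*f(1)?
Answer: 493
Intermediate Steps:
f(H) = -⅛ + H/8 (f(H) = -(1 - H)/8 = -⅛ + H/8)
r = 0 (r = (((4 - 4) - 1)*(-1))*(-⅛ + (⅛)*1) = ((0 - 1)*(-1))*(-⅛ + ⅛) = -1*(-1)*0 = 1*0 = 0)
O(w) = -2*w² (O(w) = (-w)*(2*w) = -2*w²)
493 + O(r) = 493 - 2*0² = 493 - 2*0 = 493 + 0 = 493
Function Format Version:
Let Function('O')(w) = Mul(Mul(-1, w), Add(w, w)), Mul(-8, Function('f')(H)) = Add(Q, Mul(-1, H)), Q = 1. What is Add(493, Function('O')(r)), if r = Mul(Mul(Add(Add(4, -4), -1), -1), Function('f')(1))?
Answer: 493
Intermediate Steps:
Function('f')(H) = Add(Rational(-1, 8), Mul(Rational(1, 8), H)) (Function('f')(H) = Mul(Rational(-1, 8), Add(1, Mul(-1, H))) = Add(Rational(-1, 8), Mul(Rational(1, 8), H)))
r = 0 (r = Mul(Mul(Add(Add(4, -4), -1), -1), Add(Rational(-1, 8), Mul(Rational(1, 8), 1))) = Mul(Mul(Add(0, -1), -1), Add(Rational(-1, 8), Rational(1, 8))) = Mul(Mul(-1, -1), 0) = Mul(1, 0) = 0)
Function('O')(w) = Mul(-2, Pow(w, 2)) (Function('O')(w) = Mul(Mul(-1, w), Mul(2, w)) = Mul(-2, Pow(w, 2)))
Add(493, Function('O')(r)) = Add(493, Mul(-2, Pow(0, 2))) = Add(493, Mul(-2, 0)) = Add(493, 0) = 493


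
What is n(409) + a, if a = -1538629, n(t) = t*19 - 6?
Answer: -1530864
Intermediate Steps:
n(t) = -6 + 19*t (n(t) = 19*t - 6 = -6 + 19*t)
n(409) + a = (-6 + 19*409) - 1538629 = (-6 + 7771) - 1538629 = 7765 - 1538629 = -1530864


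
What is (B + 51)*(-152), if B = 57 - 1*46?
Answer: -9424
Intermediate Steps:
B = 11 (B = 57 - 46 = 11)
(B + 51)*(-152) = (11 + 51)*(-152) = 62*(-152) = -9424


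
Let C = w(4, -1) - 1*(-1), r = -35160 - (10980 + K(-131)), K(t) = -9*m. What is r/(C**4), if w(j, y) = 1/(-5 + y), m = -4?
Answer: -59844096/625 ≈ -95751.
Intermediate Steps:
K(t) = 36 (K(t) = -9*(-4) = 36)
r = -46176 (r = -35160 - (10980 + 36) = -35160 - 1*11016 = -35160 - 11016 = -46176)
C = 5/6 (C = 1/(-5 - 1) - 1*(-1) = 1/(-6) + 1 = -1/6 + 1 = 5/6 ≈ 0.83333)
r/(C**4) = -46176/((5/6)**4) = -46176/625/1296 = -46176*1296/625 = -59844096/625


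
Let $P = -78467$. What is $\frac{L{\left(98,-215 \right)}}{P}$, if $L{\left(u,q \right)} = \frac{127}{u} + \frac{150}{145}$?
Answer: $- \frac{6623}{223003214} \approx -2.9699 \cdot 10^{-5}$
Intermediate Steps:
$L{\left(u,q \right)} = \frac{30}{29} + \frac{127}{u}$ ($L{\left(u,q \right)} = \frac{127}{u} + 150 \cdot \frac{1}{145} = \frac{127}{u} + \frac{30}{29} = \frac{30}{29} + \frac{127}{u}$)
$\frac{L{\left(98,-215 \right)}}{P} = \frac{\frac{30}{29} + \frac{127}{98}}{-78467} = \left(\frac{30}{29} + 127 \cdot \frac{1}{98}\right) \left(- \frac{1}{78467}\right) = \left(\frac{30}{29} + \frac{127}{98}\right) \left(- \frac{1}{78467}\right) = \frac{6623}{2842} \left(- \frac{1}{78467}\right) = - \frac{6623}{223003214}$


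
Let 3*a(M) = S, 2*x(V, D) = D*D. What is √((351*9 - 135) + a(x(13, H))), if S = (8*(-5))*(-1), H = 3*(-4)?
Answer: 2*√6834/3 ≈ 55.112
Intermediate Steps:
H = -12
x(V, D) = D²/2 (x(V, D) = (D*D)/2 = D²/2)
S = 40 (S = -40*(-1) = 40)
a(M) = 40/3 (a(M) = (⅓)*40 = 40/3)
√((351*9 - 135) + a(x(13, H))) = √((351*9 - 135) + 40/3) = √((3159 - 135) + 40/3) = √(3024 + 40/3) = √(9112/3) = 2*√6834/3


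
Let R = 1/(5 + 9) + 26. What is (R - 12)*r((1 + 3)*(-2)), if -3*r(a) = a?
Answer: 788/21 ≈ 37.524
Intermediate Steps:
r(a) = -a/3
R = 365/14 (R = 1/14 + 26 = 365/14 ≈ 26.071)
(R - 12)*r((1 + 3)*(-2)) = (365/14 - 12)*(-(1 + 3)*(-2)/3) = 197*(-4*(-2)/3)/14 = 197*(-⅓*(-8))/14 = (197/14)*(8/3) = 788/21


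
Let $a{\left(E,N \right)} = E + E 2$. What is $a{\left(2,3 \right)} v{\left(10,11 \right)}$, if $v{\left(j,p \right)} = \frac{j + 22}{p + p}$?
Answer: $\frac{96}{11} \approx 8.7273$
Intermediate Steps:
$v{\left(j,p \right)} = \frac{22 + j}{2 p}$
$a{\left(E,N \right)} = 3 E$ ($a{\left(E,N \right)} = E + 2 E = 3 E$)
$a{\left(2,3 \right)} v{\left(10,11 \right)} = 3 \cdot 2 \frac{22 + 10}{2 \cdot 11} = 6 \cdot \frac{1}{2} \cdot \frac{1}{11} \cdot 32 = 6 \cdot \frac{16}{11} = \frac{96}{11}$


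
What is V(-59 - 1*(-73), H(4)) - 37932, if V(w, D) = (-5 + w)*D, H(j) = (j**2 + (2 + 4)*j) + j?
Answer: -37536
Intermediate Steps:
H(j) = j**2 + 7*j (H(j) = (j**2 + 6*j) + j = j**2 + 7*j)
V(w, D) = D*(-5 + w)
V(-59 - 1*(-73), H(4)) - 37932 = (4*(7 + 4))*(-5 + (-59 - 1*(-73))) - 37932 = (4*11)*(-5 + (-59 + 73)) - 37932 = 44*(-5 + 14) - 37932 = 44*9 - 37932 = 396 - 37932 = -37536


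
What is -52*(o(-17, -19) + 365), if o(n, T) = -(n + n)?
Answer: -20748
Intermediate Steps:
o(n, T) = -2*n
-52*(o(-17, -19) + 365) = -52*(-2*(-17) + 365) = -52*(34 + 365) = -52*399 = -20748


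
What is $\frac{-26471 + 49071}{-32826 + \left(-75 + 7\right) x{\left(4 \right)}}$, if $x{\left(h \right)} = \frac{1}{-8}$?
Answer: $- \frac{9040}{13127} \approx -0.68866$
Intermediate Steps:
$x{\left(h \right)} = - \frac{1}{8}$
$\frac{-26471 + 49071}{-32826 + \left(-75 + 7\right) x{\left(4 \right)}} = \frac{-26471 + 49071}{-32826 + \left(-75 + 7\right) \left(- \frac{1}{8}\right)} = \frac{22600}{-32826 - - \frac{17}{2}} = \frac{22600}{-32826 + \frac{17}{2}} = \frac{22600}{- \frac{65635}{2}} = 22600 \left(- \frac{2}{65635}\right) = - \frac{9040}{13127}$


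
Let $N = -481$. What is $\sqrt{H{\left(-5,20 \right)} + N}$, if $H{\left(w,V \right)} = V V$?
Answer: $9 i \approx 9.0 i$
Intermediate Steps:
$H{\left(w,V \right)} = V^{2}$
$\sqrt{H{\left(-5,20 \right)} + N} = \sqrt{20^{2} - 481} = \sqrt{400 - 481} = \sqrt{-81} = 9 i$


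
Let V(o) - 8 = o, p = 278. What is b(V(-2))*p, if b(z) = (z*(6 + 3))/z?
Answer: 2502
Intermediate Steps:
V(o) = 8 + o
b(z) = 9 (b(z) = (z*9)/z = (9*z)/z = 9)
b(V(-2))*p = 9*278 = 2502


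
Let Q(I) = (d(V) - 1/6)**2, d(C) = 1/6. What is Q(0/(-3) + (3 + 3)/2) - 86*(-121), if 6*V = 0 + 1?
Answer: 10406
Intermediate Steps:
V = 1/6 (V = (0 + 1)/6 = (1/6)*1 = 1/6 ≈ 0.16667)
d(C) = 1/6
Q(I) = 0 (Q(I) = (1/6 - 1/6)**2 = 0**2 = 0)
Q(0/(-3) + (3 + 3)/2) - 86*(-121) = 0 - 86*(-121) = 0 + 10406 = 10406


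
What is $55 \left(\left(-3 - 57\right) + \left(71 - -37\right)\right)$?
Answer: $2640$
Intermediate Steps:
$55 \left(\left(-3 - 57\right) + \left(71 - -37\right)\right) = 55 \left(\left(-3 - 57\right) + \left(71 + 37\right)\right) = 55 \left(-60 + 108\right) = 55 \cdot 48 = 2640$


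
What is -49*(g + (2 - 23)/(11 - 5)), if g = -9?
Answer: 1225/2 ≈ 612.50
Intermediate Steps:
-49*(g + (2 - 23)/(11 - 5)) = -49*(-9 + (2 - 23)/(11 - 5)) = -49*(-9 - 21/6) = -49*(-9 - 21*1/6) = -49*(-9 - 7/2) = -49*(-25/2) = 1225/2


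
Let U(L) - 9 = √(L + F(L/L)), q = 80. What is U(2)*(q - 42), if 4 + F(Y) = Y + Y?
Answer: 342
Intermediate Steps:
F(Y) = -4 + 2*Y (F(Y) = -4 + (Y + Y) = -4 + 2*Y)
U(L) = 9 + √(-2 + L) (U(L) = 9 + √(L + (-4 + 2*(L/L))) = 9 + √(L + (-4 + 2*1)) = 9 + √(L + (-4 + 2)) = 9 + √(L - 2) = 9 + √(-2 + L))
U(2)*(q - 42) = (9 + √(-2 + 2))*(80 - 42) = (9 + √0)*38 = (9 + 0)*38 = 9*38 = 342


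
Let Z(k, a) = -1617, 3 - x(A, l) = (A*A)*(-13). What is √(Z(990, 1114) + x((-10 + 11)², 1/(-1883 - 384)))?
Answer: I*√1601 ≈ 40.013*I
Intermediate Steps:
x(A, l) = 3 + 13*A² (x(A, l) = 3 - A*A*(-13) = 3 - A²*(-13) = 3 - (-13)*A² = 3 + 13*A²)
√(Z(990, 1114) + x((-10 + 11)², 1/(-1883 - 384))) = √(-1617 + (3 + 13*((-10 + 11)²)²)) = √(-1617 + (3 + 13*(1²)²)) = √(-1617 + (3 + 13*1²)) = √(-1617 + (3 + 13*1)) = √(-1617 + (3 + 13)) = √(-1617 + 16) = √(-1601) = I*√1601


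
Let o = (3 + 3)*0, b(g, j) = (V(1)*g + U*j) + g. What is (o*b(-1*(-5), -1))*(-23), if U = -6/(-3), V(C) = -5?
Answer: 0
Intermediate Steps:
U = 2 (U = -6*(-⅓) = 2)
b(g, j) = -4*g + 2*j (b(g, j) = (-5*g + 2*j) + g = -4*g + 2*j)
o = 0 (o = 6*0 = 0)
(o*b(-1*(-5), -1))*(-23) = (0*(-(-4)*(-5) + 2*(-1)))*(-23) = (0*(-4*5 - 2))*(-23) = (0*(-20 - 2))*(-23) = (0*(-22))*(-23) = 0*(-23) = 0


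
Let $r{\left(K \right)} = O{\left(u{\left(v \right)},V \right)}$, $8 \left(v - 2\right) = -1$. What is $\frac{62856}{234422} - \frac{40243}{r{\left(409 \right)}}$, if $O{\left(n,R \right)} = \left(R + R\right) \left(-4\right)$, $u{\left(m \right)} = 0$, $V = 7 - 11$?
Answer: $- \frac{4715916577}{3750752} \approx -1257.3$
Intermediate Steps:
$v = \frac{15}{8}$ ($v = 2 + \frac{1}{8} \left(-1\right) = 2 - \frac{1}{8} = \frac{15}{8} \approx 1.875$)
$V = -4$ ($V = 7 - 11 = -4$)
$O{\left(n,R \right)} = - 8 R$ ($O{\left(n,R \right)} = 2 R \left(-4\right) = - 8 R$)
$r{\left(K \right)} = 32$ ($r{\left(K \right)} = \left(-8\right) \left(-4\right) = 32$)
$\frac{62856}{234422} - \frac{40243}{r{\left(409 \right)}} = \frac{62856}{234422} - \frac{40243}{32} = 62856 \cdot \frac{1}{234422} - \frac{40243}{32} = \frac{31428}{117211} - \frac{40243}{32} = - \frac{4715916577}{3750752}$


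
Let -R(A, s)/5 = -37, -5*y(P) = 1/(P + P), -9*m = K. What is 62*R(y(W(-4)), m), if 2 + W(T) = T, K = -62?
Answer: 11470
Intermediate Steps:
W(T) = -2 + T
m = 62/9 (m = -1/9*(-62) = 62/9 ≈ 6.8889)
y(P) = -1/(10*P) (y(P) = -1/(5*(P + P)) = -1/(2*P)/5 = -1/(10*P))
R(A, s) = 185 (R(A, s) = -5*(-37) = 185)
62*R(y(W(-4)), m) = 62*185 = 11470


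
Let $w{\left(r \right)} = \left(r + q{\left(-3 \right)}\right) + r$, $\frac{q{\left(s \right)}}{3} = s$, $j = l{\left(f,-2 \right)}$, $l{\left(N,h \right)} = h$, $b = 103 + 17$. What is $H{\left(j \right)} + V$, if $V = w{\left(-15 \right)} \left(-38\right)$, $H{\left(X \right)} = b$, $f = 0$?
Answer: $1602$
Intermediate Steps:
$b = 120$
$j = -2$
$q{\left(s \right)} = 3 s$
$H{\left(X \right)} = 120$
$w{\left(r \right)} = -9 + 2 r$ ($w{\left(r \right)} = \left(r + 3 \left(-3\right)\right) + r = \left(r - 9\right) + r = \left(-9 + r\right) + r = -9 + 2 r$)
$V = 1482$ ($V = \left(-9 + 2 \left(-15\right)\right) \left(-38\right) = \left(-9 - 30\right) \left(-38\right) = \left(-39\right) \left(-38\right) = 1482$)
$H{\left(j \right)} + V = 120 + 1482 = 1602$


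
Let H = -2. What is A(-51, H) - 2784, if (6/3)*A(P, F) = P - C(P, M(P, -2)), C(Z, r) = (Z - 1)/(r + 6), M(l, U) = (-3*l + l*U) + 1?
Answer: -736063/262 ≈ -2809.4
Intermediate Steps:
M(l, U) = 1 - 3*l + U*l (M(l, U) = (-3*l + U*l) + 1 = 1 - 3*l + U*l)
C(Z, r) = (-1 + Z)/(6 + r)
A(P, F) = P/2 - (-1 + P)/(2*(7 - 5*P)) (A(P, F) = (P - (-1 + P)/(6 + (1 - 3*P - 2*P)))/2 = (P - (-1 + P)/(6 + (1 - 5*P)))/2 = (P - (-1 + P)/(7 - 5*P))/2 = P/2 - (-1 + P)/(2*(7 - 5*P)))
A(-51, H) - 2784 = (-1 - 51 - 51*(-7 + 5*(-51)))/(2*(-7 + 5*(-51))) - 2784 = (-1 - 51 - 51*(-7 - 255))/(2*(-7 - 255)) - 2784 = (½)*(-1 - 51 - 51*(-262))/(-262) - 2784 = (½)*(-1/262)*(-1 - 51 + 13362) - 2784 = (½)*(-1/262)*13310 - 2784 = -6655/262 - 2784 = -736063/262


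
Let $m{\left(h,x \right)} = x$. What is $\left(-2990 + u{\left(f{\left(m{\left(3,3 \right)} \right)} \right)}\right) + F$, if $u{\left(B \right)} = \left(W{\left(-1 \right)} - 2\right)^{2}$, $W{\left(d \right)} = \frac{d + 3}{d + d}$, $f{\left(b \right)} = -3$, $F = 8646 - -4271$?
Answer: $9936$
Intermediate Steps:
$F = 12917$ ($F = 8646 + 4271 = 12917$)
$W{\left(d \right)} = \frac{3 + d}{2 d}$
$u{\left(B \right)} = 9$ ($u{\left(B \right)} = \left(\frac{3 - 1}{2 \left(-1\right)} - 2\right)^{2} = \left(\frac{1}{2} \left(-1\right) 2 - 2\right)^{2} = \left(-1 - 2\right)^{2} = \left(-3\right)^{2} = 9$)
$\left(-2990 + u{\left(f{\left(m{\left(3,3 \right)} \right)} \right)}\right) + F = \left(-2990 + 9\right) + 12917 = -2981 + 12917 = 9936$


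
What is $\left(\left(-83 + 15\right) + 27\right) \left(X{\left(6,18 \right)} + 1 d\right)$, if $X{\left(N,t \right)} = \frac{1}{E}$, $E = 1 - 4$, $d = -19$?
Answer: $\frac{2378}{3} \approx 792.67$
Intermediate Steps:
$E = -3$ ($E = 1 - 4 = -3$)
$X{\left(N,t \right)} = - \frac{1}{3}$ ($X{\left(N,t \right)} = \frac{1}{-3} = - \frac{1}{3}$)
$\left(\left(-83 + 15\right) + 27\right) \left(X{\left(6,18 \right)} + 1 d\right) = \left(\left(-83 + 15\right) + 27\right) \left(- \frac{1}{3} + 1 \left(-19\right)\right) = \left(-68 + 27\right) \left(- \frac{1}{3} - 19\right) = \left(-41\right) \left(- \frac{58}{3}\right) = \frac{2378}{3}$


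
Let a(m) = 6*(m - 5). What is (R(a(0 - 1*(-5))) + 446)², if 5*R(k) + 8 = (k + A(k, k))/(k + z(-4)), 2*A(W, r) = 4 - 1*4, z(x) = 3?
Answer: 4937284/25 ≈ 1.9749e+5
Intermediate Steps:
A(W, r) = 0 (A(W, r) = (4 - 1*4)/2 = (4 - 4)/2 = (½)*0 = 0)
a(m) = -30 + 6*m (a(m) = 6*(-5 + m) = -30 + 6*m)
R(k) = -8/5 + k/(5*(3 + k)) (R(k) = -8/5 + ((k + 0)/(k + 3))/5 = -8/5 + (k/(3 + k))/5 = -8/5 + k/(5*(3 + k)))
(R(a(0 - 1*(-5))) + 446)² = ((-24 - 7*(-30 + 6*(0 - 1*(-5))))/(5*(3 + (-30 + 6*(0 - 1*(-5))))) + 446)² = ((-24 - 7*(-30 + 6*(0 + 5)))/(5*(3 + (-30 + 6*(0 + 5)))) + 446)² = ((-24 - 7*(-30 + 6*5))/(5*(3 + (-30 + 6*5))) + 446)² = ((-24 - 7*(-30 + 30))/(5*(3 + (-30 + 30))) + 446)² = ((-24 - 7*0)/(5*(3 + 0)) + 446)² = ((⅕)*(-24 + 0)/3 + 446)² = ((⅕)*(⅓)*(-24) + 446)² = (-8/5 + 446)² = (2222/5)² = 4937284/25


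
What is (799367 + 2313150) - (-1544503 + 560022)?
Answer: 4096998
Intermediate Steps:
(799367 + 2313150) - (-1544503 + 560022) = 3112517 - 1*(-984481) = 3112517 + 984481 = 4096998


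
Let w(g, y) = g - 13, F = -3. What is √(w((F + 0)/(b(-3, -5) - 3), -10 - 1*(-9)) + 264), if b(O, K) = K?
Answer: √4022/4 ≈ 15.855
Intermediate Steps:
w(g, y) = -13 + g
√(w((F + 0)/(b(-3, -5) - 3), -10 - 1*(-9)) + 264) = √((-13 + (-3 + 0)/(-5 - 3)) + 264) = √((-13 - 3/(-8)) + 264) = √((-13 - 3*(-⅛)) + 264) = √((-13 + 3/8) + 264) = √(-101/8 + 264) = √(2011/8) = √4022/4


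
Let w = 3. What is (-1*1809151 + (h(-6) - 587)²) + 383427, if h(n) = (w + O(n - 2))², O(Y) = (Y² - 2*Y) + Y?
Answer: 23955720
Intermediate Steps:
O(Y) = Y² - Y
h(n) = (3 + (-3 + n)*(-2 + n))² (h(n) = (3 + (n - 2)*(-1 + (n - 2)))² = (3 + (-2 + n)*(-1 + (-2 + n)))² = (3 + (-2 + n)*(-3 + n))² = (3 + (-3 + n)*(-2 + n))²)
(-1*1809151 + (h(-6) - 587)²) + 383427 = (-1*1809151 + ((3 + (-3 - 6)*(-2 - 6))² - 587)²) + 383427 = (-1809151 + ((3 - 9*(-8))² - 587)²) + 383427 = (-1809151 + ((3 + 72)² - 587)²) + 383427 = (-1809151 + (75² - 587)²) + 383427 = (-1809151 + (5625 - 587)²) + 383427 = (-1809151 + 5038²) + 383427 = (-1809151 + 25381444) + 383427 = 23572293 + 383427 = 23955720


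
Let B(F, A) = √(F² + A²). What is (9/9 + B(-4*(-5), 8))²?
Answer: 465 + 8*√29 ≈ 508.08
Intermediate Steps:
B(F, A) = √(A² + F²)
(9/9 + B(-4*(-5), 8))² = (9/9 + √(8² + (-4*(-5))²))² = (9*(⅑) + √(64 + 20²))² = (1 + √(64 + 400))² = (1 + √464)² = (1 + 4*√29)²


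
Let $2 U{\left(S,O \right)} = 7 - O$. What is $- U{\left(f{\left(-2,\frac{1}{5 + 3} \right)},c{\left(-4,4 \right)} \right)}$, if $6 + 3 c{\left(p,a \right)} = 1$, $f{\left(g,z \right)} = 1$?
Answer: $- \frac{13}{3} \approx -4.3333$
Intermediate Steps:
$c{\left(p,a \right)} = - \frac{5}{3}$ ($c{\left(p,a \right)} = -2 + \frac{1}{3} \cdot 1 = -2 + \frac{1}{3} = - \frac{5}{3}$)
$U{\left(S,O \right)} = \frac{7}{2} - \frac{O}{2}$ ($U{\left(S,O \right)} = \frac{7 - O}{2} = \frac{7}{2} - \frac{O}{2}$)
$- U{\left(f{\left(-2,\frac{1}{5 + 3} \right)},c{\left(-4,4 \right)} \right)} = - (\frac{7}{2} - - \frac{5}{6}) = - (\frac{7}{2} + \frac{5}{6}) = \left(-1\right) \frac{13}{3} = - \frac{13}{3}$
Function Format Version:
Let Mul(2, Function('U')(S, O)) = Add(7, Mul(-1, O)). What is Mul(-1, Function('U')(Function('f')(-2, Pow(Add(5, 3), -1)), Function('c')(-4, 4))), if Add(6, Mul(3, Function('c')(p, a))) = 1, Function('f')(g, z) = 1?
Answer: Rational(-13, 3) ≈ -4.3333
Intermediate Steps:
Function('c')(p, a) = Rational(-5, 3) (Function('c')(p, a) = Add(-2, Mul(Rational(1, 3), 1)) = Add(-2, Rational(1, 3)) = Rational(-5, 3))
Function('U')(S, O) = Add(Rational(7, 2), Mul(Rational(-1, 2), O)) (Function('U')(S, O) = Mul(Rational(1, 2), Add(7, Mul(-1, O))) = Add(Rational(7, 2), Mul(Rational(-1, 2), O)))
Mul(-1, Function('U')(Function('f')(-2, Pow(Add(5, 3), -1)), Function('c')(-4, 4))) = Mul(-1, Add(Rational(7, 2), Mul(Rational(-1, 2), Rational(-5, 3)))) = Mul(-1, Add(Rational(7, 2), Rational(5, 6))) = Mul(-1, Rational(13, 3)) = Rational(-13, 3)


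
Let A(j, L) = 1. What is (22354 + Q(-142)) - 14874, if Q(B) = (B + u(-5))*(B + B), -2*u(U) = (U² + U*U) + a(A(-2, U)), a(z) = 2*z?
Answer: 55192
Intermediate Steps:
u(U) = -1 - U² (u(U) = -((U² + U*U) + 2*1)/2 = -((U² + U²) + 2)/2 = -(2*U² + 2)/2 = -(2 + 2*U²)/2 = -1 - U²)
Q(B) = 2*B*(-26 + B) (Q(B) = (B + (-1 - 1*(-5)²))*(B + B) = (B + (-1 - 1*25))*(2*B) = (B + (-1 - 25))*(2*B) = (B - 26)*(2*B) = (-26 + B)*(2*B) = 2*B*(-26 + B))
(22354 + Q(-142)) - 14874 = (22354 + 2*(-142)*(-26 - 142)) - 14874 = (22354 + 2*(-142)*(-168)) - 14874 = (22354 + 47712) - 14874 = 70066 - 14874 = 55192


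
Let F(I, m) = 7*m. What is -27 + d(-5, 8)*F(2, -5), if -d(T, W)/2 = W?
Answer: 533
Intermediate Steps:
d(T, W) = -2*W
-27 + d(-5, 8)*F(2, -5) = -27 + (-2*8)*(7*(-5)) = -27 - 16*(-35) = -27 + 560 = 533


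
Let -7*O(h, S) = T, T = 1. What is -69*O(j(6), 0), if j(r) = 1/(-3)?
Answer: 69/7 ≈ 9.8571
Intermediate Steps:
j(r) = -1/3 (j(r) = 1*(-1/3) = -1/3)
O(h, S) = -1/7 (O(h, S) = -1/7*1 = -1/7)
-69*O(j(6), 0) = -69*(-1/7) = 69/7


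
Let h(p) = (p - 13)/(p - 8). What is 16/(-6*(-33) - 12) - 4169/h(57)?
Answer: -1727071/372 ≈ -4642.7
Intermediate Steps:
h(p) = (-13 + p)/(-8 + p)
16/(-6*(-33) - 12) - 4169/h(57) = 16/(-6*(-33) - 12) - 4169*(-8 + 57)/(-13 + 57) = 16/(198 - 12) - 4169/(44/49) = 16/186 - 4169/((1/49)*44) = 16*(1/186) - 4169/44/49 = 8/93 - 4169*49/44 = 8/93 - 18571/4 = -1727071/372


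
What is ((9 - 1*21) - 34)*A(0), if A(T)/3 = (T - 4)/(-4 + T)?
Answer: -138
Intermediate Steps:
A(T) = 3 (A(T) = 3*((T - 4)/(-4 + T)) = 3*((-4 + T)/(-4 + T)) = 3*1 = 3)
((9 - 1*21) - 34)*A(0) = ((9 - 1*21) - 34)*3 = ((9 - 21) - 34)*3 = (-12 - 34)*3 = -46*3 = -138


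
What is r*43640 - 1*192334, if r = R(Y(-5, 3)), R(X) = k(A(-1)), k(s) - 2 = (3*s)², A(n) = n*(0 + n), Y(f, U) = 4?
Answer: 287706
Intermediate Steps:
A(n) = n² (A(n) = n*n = n²)
k(s) = 2 + 9*s² (k(s) = 2 + (3*s)² = 2 + 9*s²)
R(X) = 11 (R(X) = 2 + 9*((-1)²)² = 2 + 9*1² = 2 + 9*1 = 2 + 9 = 11)
r = 11
r*43640 - 1*192334 = 11*43640 - 1*192334 = 480040 - 192334 = 287706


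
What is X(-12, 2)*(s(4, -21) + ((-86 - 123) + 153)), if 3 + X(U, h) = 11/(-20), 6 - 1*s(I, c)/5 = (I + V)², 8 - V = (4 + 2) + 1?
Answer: 10721/20 ≈ 536.05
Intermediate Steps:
V = 1 (V = 8 - ((4 + 2) + 1) = 8 - (6 + 1) = 8 - 1*7 = 8 - 7 = 1)
s(I, c) = 30 - 5*(1 + I)² (s(I, c) = 30 - 5*(I + 1)² = 30 - 5*(1 + I)²)
X(U, h) = -71/20 (X(U, h) = -3 + 11/(-20) = -3 + 11*(-1/20) = -3 - 11/20 = -71/20)
X(-12, 2)*(s(4, -21) + ((-86 - 123) + 153)) = -71*((30 - 5*(1 + 4)²) + ((-86 - 123) + 153))/20 = -71*((30 - 5*5²) + (-209 + 153))/20 = -71*((30 - 5*25) - 56)/20 = -71*((30 - 125) - 56)/20 = -71*(-95 - 56)/20 = -71/20*(-151) = 10721/20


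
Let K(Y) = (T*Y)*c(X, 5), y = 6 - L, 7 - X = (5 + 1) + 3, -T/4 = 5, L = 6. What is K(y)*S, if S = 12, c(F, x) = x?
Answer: 0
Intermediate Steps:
T = -20 (T = -4*5 = -20)
X = -2 (X = 7 - ((5 + 1) + 3) = 7 - (6 + 3) = 7 - 1*9 = 7 - 9 = -2)
y = 0 (y = 6 - 1*6 = 6 - 6 = 0)
K(Y) = -100*Y (K(Y) = -20*Y*5 = -100*Y)
K(y)*S = -100*0*12 = 0*12 = 0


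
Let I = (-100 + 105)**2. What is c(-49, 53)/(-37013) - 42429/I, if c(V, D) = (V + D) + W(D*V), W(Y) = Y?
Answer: -1570359752/925325 ≈ -1697.1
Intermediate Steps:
I = 25 (I = 5**2 = 25)
c(V, D) = D + V + D*V (c(V, D) = (V + D) + D*V = (D + V) + D*V = D + V + D*V)
c(-49, 53)/(-37013) - 42429/I = (53 - 49 + 53*(-49))/(-37013) - 42429/25 = (53 - 49 - 2597)*(-1/37013) - 42429*1/25 = -2593*(-1/37013) - 42429/25 = 2593/37013 - 42429/25 = -1570359752/925325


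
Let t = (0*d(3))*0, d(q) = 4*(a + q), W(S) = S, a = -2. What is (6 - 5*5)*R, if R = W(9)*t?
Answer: 0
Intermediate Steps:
d(q) = -8 + 4*q (d(q) = 4*(-2 + q) = -8 + 4*q)
t = 0 (t = (0*(-8 + 4*3))*0 = (0*(-8 + 12))*0 = (0*4)*0 = 0*0 = 0)
R = 0 (R = 9*0 = 0)
(6 - 5*5)*R = (6 - 5*5)*0 = (6 - 25)*0 = -19*0 = 0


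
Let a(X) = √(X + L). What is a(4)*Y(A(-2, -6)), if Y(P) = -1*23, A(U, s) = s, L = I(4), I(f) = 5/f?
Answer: -23*√21/2 ≈ -52.700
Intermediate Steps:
L = 5/4 ≈ 1.2500
a(X) = √(5/4 + X) (a(X) = √(X + 5/4) = √(5/4 + X))
Y(P) = -23
a(4)*Y(A(-2, -6)) = (√(5 + 4*4)/2)*(-23) = (√(5 + 16)/2)*(-23) = (√21/2)*(-23) = -23*√21/2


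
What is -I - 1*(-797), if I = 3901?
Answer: -3104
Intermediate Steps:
-I - 1*(-797) = -1*3901 - 1*(-797) = -3901 + 797 = -3104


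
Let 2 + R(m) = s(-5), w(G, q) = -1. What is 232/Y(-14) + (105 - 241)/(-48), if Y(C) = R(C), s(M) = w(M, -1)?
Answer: -149/2 ≈ -74.500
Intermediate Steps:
s(M) = -1
R(m) = -3 (R(m) = -2 - 1 = -3)
Y(C) = -3
232/Y(-14) + (105 - 241)/(-48) = 232/(-3) + (105 - 241)/(-48) = 232*(-1/3) - 136*(-1/48) = -232/3 + 17/6 = -149/2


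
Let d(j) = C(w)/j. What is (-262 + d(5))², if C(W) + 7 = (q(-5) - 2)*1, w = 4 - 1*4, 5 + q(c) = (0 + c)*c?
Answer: 1687401/25 ≈ 67496.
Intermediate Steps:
q(c) = -5 + c² (q(c) = -5 + (0 + c)*c = -5 + c*c = -5 + c²)
w = 0 (w = 4 - 4 = 0)
C(W) = 11 (C(W) = -7 + ((-5 + (-5)²) - 2)*1 = -7 + ((-5 + 25) - 2)*1 = -7 + (20 - 2)*1 = -7 + 18*1 = -7 + 18 = 11)
d(j) = 11/j
(-262 + d(5))² = (-262 + 11/5)² = (-1299/5)² = 1687401/25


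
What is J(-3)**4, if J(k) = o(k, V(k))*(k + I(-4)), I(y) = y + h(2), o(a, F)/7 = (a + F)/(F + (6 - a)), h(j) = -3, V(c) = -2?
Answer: 6250000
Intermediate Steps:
o(a, F) = 7*(F + a)/(6 + F - a) (o(a, F) = 7*((a + F)/(F + (6 - a))) = 7*((F + a)/(6 + F - a)) = 7*(F + a)/(6 + F - a))
I(y) = -3 + y (I(y) = y - 3 = -3 + y)
J(k) = 7*(-7 + k)*(-2 + k)/(4 - k) (J(k) = (7*(-2 + k)/(6 - 2 - k))*(k + (-3 - 4)) = (7*(-2 + k)/(4 - k))*(k - 7) = (7*(-2 + k)/(4 - k))*(-7 + k) = 7*(-7 + k)*(-2 + k)/(4 - k))
J(-3)**4 = (-7*(-7 - 3)*(-2 - 3)/(-4 - 3))**4 = (-7*(-10)*(-5)/(-7))**4 = (-7*(-1/7)*(-10)*(-5))**4 = 50**4 = 6250000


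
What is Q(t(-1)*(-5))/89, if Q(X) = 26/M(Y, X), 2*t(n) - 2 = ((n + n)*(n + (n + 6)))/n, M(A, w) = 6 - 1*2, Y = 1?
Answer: 13/178 ≈ 0.073034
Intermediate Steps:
M(A, w) = 4 (M(A, w) = 6 - 2 = 4)
t(n) = 7 + 2*n (t(n) = 1 + (((n + n)*(n + (n + 6)))/n)/2 = 1 + (((2*n)*(n + (6 + n)))/n)/2 = 1 + (((2*n)*(6 + 2*n))/n)/2 = 1 + ((2*n*(6 + 2*n))/n)/2 = 1 + (12 + 4*n)/2 = 1 + (6 + 2*n) = 7 + 2*n)
Q(X) = 13/2 (Q(X) = 26/4 = 26*(¼) = 13/2)
Q(t(-1)*(-5))/89 = (13/2)/89 = (13/2)*(1/89) = 13/178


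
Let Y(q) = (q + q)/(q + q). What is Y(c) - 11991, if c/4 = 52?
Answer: -11990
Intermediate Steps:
c = 208 (c = 4*52 = 208)
Y(q) = 1 (Y(q) = (2*q)/((2*q)) = (2*q)*(1/(2*q)) = 1)
Y(c) - 11991 = 1 - 11991 = -11990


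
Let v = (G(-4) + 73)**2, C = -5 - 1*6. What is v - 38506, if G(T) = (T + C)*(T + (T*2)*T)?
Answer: 81903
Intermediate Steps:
C = -11 (C = -5 - 6 = -11)
G(T) = (-11 + T)*(T + 2*T**2) (G(T) = (T - 11)*(T + (T*2)*T) = (-11 + T)*(T + (2*T)*T) = (-11 + T)*(T + 2*T**2))
v = 120409 (v = (-4*(-11 - 21*(-4) + 2*(-4)**2) + 73)**2 = (-4*(-11 + 84 + 2*16) + 73)**2 = (-4*(-11 + 84 + 32) + 73)**2 = (-4*105 + 73)**2 = (-420 + 73)**2 = (-347)**2 = 120409)
v - 38506 = 120409 - 38506 = 81903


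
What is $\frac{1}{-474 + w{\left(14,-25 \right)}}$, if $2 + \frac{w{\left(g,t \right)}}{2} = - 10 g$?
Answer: $- \frac{1}{758} \approx -0.0013193$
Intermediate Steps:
$w{\left(g,t \right)} = -4 - 20 g$ ($w{\left(g,t \right)} = -4 + 2 \left(- 10 g\right) = -4 - 20 g$)
$\frac{1}{-474 + w{\left(14,-25 \right)}} = \frac{1}{-474 - 284} = \frac{1}{-758} = - \frac{1}{758}$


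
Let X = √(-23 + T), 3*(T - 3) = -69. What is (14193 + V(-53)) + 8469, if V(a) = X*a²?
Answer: 22662 + 2809*I*√43 ≈ 22662.0 + 18420.0*I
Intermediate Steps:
T = -20 (T = 3 + (⅓)*(-69) = 3 - 23 = -20)
X = I*√43 (X = √(-23 - 20) = √(-43) = I*√43 ≈ 6.5574*I)
V(a) = I*√43*a² (V(a) = (I*√43)*a² = I*√43*a²)
(14193 + V(-53)) + 8469 = (14193 + I*√43*(-53)²) + 8469 = (14193 + I*√43*2809) + 8469 = (14193 + 2809*I*√43) + 8469 = 22662 + 2809*I*√43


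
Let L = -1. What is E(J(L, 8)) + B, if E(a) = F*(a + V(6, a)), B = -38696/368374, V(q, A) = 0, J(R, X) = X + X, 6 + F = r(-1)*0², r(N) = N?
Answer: -17701300/184187 ≈ -96.105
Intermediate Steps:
F = -6 (F = -6 - 1*0² = -6 - 1*0 = -6 + 0 = -6)
J(R, X) = 2*X
B = -19348/184187 (B = -38696*1/368374 = -19348/184187 ≈ -0.10505)
E(a) = -6*a (E(a) = -6*(a + 0) = -6*a)
E(J(L, 8)) + B = -12*8 - 19348/184187 = -6*16 - 19348/184187 = -96 - 19348/184187 = -17701300/184187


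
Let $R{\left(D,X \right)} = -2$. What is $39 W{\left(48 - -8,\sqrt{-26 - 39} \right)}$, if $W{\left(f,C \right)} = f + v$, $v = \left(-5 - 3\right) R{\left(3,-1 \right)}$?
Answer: $2808$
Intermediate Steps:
$v = 16$ ($v = \left(-5 - 3\right) \left(-2\right) = \left(-8\right) \left(-2\right) = 16$)
$W{\left(f,C \right)} = 16 + f$ ($W{\left(f,C \right)} = f + 16 = 16 + f$)
$39 W{\left(48 - -8,\sqrt{-26 - 39} \right)} = 39 \left(16 + \left(48 - -8\right)\right) = 39 \left(16 + \left(48 + 8\right)\right) = 39 \left(16 + 56\right) = 39 \cdot 72 = 2808$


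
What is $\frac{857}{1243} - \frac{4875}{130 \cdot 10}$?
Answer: $- \frac{15217}{4972} \approx -3.0605$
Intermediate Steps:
$\frac{857}{1243} - \frac{4875}{130 \cdot 10} = 857 \cdot \frac{1}{1243} - \frac{4875}{1300} = \frac{857}{1243} - \frac{15}{4} = - \frac{15217}{4972}$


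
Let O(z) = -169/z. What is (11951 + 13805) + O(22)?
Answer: 566463/22 ≈ 25748.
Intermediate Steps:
(11951 + 13805) + O(22) = (11951 + 13805) - 169/22 = 25756 - 169*1/22 = 25756 - 169/22 = 566463/22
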